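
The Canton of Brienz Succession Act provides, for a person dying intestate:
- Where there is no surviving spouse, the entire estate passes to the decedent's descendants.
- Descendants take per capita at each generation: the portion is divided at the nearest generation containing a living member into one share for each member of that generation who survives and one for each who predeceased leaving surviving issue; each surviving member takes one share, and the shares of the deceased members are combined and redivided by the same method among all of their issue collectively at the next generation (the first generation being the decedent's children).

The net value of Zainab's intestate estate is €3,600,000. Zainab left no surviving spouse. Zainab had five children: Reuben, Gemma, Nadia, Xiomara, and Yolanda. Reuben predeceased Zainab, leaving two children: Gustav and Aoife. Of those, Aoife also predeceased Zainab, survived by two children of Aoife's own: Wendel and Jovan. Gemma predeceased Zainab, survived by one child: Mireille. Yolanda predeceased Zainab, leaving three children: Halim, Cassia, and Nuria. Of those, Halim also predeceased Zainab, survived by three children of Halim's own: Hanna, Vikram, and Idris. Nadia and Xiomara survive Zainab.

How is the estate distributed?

The entire €3,600,000 passes to the descendants.
That amount (€3,600,000) is divided at the children's generation into 5 shares of €720,000. Nadia and Xiomara each take €720,000. The 3 shares of the deceased (Reuben, Gemma, and Yolanda) are combined into a pool of €2,160,000.
That pool (€2,160,000) is divided at the grandchildren's generation into 6 shares of €360,000. Gustav, Mireille, Cassia, and Nuria each take €360,000. The 2 shares of the deceased (Aoife and Halim) are combined into a pool of €720,000.
That pool (€720,000) is divided at the great-grandchildren's generation equally among Wendel, Jovan, Hanna, Vikram, and Idris: €144,000 each.

Gustav: €360,000; Wendel: €144,000; Jovan: €144,000; Mireille: €360,000; Nadia: €720,000; Xiomara: €720,000; Hanna: €144,000; Vikram: €144,000; Idris: €144,000; Cassia: €360,000; Nuria: €360,000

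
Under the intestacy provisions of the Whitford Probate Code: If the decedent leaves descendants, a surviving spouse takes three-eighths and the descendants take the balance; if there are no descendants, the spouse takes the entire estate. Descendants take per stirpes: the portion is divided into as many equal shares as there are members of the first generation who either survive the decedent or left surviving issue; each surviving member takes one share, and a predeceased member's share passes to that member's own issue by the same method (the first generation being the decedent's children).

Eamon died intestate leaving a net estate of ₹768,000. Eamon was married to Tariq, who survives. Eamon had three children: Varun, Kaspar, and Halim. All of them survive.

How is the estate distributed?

Tariq takes three-eighths of ₹768,000 = ₹288,000. The remaining ₹480,000 passes to the descendants.
The descendants' portion (₹480,000) is divided into 3 shares of ₹160,000: Varun, Kaspar, and Halim each take ₹160,000.

Tariq: ₹288,000; Varun: ₹160,000; Kaspar: ₹160,000; Halim: ₹160,000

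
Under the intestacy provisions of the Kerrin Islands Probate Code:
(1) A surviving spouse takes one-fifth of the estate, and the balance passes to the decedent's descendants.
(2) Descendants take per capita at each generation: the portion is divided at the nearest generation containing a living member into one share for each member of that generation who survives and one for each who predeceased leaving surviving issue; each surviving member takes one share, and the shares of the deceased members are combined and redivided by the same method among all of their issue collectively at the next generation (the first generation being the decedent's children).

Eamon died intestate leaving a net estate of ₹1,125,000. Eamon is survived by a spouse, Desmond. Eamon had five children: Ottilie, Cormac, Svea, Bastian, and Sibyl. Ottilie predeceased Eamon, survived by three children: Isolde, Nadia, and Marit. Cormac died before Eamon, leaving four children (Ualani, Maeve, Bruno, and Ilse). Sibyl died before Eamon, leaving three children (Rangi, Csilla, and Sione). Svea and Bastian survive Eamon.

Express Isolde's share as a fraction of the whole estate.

Isolde receives 6/125 of the estate.

Desmond takes one-fifth of ₹1,125,000 = ₹225,000. The remaining ₹900,000 passes to the descendants.
The descendants' portion (₹900,000) is divided at the children's generation into 5 shares of ₹180,000. Svea and Bastian each take ₹180,000. The 3 shares of the deceased (Ottilie, Cormac, and Sibyl) are combined into a pool of ₹540,000.
That pool (₹540,000) is divided at the grandchildren's generation equally among Isolde, Nadia, Marit, Ualani, Maeve, Bruno, Ilse, Rangi, Csilla, and Sione: ₹54,000 each.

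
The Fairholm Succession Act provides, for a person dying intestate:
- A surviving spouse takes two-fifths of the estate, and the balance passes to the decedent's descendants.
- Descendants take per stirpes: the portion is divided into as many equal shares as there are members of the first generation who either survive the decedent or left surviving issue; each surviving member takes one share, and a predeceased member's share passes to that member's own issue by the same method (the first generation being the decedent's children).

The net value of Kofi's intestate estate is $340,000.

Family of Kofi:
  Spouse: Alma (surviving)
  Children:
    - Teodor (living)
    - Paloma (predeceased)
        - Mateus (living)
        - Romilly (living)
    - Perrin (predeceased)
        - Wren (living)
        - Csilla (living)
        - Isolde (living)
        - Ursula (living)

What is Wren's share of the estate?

Wren receives $17,000.

Alma takes two-fifths of $340,000 = $136,000. The remaining $204,000 passes to the descendants.
The descendants' portion ($204,000) is divided into 3 shares of $68,000: Teodor takes $68,000; Paloma's $68,000 share passes to Paloma's issue; Perrin's $68,000 share passes to Perrin's issue.
Paloma's share ($68,000) is divided into 2 shares of $34,000: Mateus and Romilly each take $34,000.
Perrin's share ($68,000) is divided into 4 shares of $17,000: Wren, Csilla, Isolde, and Ursula each take $17,000.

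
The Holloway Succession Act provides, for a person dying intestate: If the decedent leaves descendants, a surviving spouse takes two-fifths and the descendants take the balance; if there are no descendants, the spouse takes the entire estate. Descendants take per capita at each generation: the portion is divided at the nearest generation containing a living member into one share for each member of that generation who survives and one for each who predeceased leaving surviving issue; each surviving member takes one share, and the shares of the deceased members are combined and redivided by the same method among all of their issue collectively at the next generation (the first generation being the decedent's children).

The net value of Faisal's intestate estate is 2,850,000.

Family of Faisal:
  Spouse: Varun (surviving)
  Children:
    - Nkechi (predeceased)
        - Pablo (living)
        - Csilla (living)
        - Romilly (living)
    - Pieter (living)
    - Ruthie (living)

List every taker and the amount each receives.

Varun takes two-fifths of 2,850,000 = 1,140,000. The remaining 1,710,000 passes to the descendants.
The descendants' portion (1,710,000) is divided at the children's generation into 3 shares of 570,000. Pieter and Ruthie each take 570,000. The remaining share for the deceased Nkechi (570,000) is carried to the next generation.
That pool (570,000) is divided at the grandchildren's generation equally among Pablo, Csilla, and Romilly: 190,000 each.

Varun: 1,140,000; Pablo: 190,000; Csilla: 190,000; Romilly: 190,000; Pieter: 570,000; Ruthie: 570,000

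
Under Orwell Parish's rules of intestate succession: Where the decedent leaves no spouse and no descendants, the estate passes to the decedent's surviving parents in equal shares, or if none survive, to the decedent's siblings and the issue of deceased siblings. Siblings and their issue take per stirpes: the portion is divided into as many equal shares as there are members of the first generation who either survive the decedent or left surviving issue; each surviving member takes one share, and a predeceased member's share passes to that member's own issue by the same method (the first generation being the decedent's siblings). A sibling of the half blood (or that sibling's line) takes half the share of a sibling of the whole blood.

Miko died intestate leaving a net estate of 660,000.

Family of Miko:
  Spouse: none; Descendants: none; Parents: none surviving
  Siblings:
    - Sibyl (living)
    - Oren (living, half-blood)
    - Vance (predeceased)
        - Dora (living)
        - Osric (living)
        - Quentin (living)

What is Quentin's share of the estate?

Quentin receives 88,000.

The entire 660,000 passes to the siblings and their issue.
Counting each half-blood sibling's line as half a unit, there are 5/2 units in 660,000, so one unit is 264,000. Whole-blood lines (Sibyl and Vance) take 264,000 each; half-blood lines (Oren) take 132,000 each.
Vance's share (264,000) is divided into 3 shares of 88,000: Dora, Osric, and Quentin each take 88,000.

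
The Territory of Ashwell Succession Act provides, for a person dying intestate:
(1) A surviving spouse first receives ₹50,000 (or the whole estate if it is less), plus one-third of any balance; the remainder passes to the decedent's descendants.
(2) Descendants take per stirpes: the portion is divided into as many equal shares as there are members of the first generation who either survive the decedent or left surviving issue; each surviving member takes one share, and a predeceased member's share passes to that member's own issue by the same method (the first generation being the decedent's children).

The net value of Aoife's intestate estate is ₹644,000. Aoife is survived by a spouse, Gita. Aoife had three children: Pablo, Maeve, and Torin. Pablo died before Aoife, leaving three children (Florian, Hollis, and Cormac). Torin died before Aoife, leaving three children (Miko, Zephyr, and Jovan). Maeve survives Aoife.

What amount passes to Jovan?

Gita first takes ₹50,000, leaving a balance of ₹594,000. Gita then takes one-third of the balance (₹198,000), for a total of ₹248,000. The remaining ₹396,000 passes to the descendants.
The descendants' portion (₹396,000) is divided into 3 shares of ₹132,000: Maeve takes ₹132,000; Pablo's ₹132,000 share passes to Pablo's issue; Torin's ₹132,000 share passes to Torin's issue.
Pablo's share (₹132,000) is divided into 3 shares of ₹44,000: Florian, Hollis, and Cormac each take ₹44,000.
Torin's share (₹132,000) is divided into 3 shares of ₹44,000: Miko, Zephyr, and Jovan each take ₹44,000.

Jovan receives ₹44,000.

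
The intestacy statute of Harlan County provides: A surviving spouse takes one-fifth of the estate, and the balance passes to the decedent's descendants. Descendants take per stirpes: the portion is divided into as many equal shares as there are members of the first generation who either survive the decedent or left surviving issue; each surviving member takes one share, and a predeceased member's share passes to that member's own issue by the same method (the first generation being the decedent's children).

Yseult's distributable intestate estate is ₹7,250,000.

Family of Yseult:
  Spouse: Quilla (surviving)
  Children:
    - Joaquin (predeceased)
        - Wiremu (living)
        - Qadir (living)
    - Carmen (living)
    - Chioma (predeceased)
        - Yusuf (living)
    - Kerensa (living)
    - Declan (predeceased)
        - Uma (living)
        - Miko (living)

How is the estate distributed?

Quilla takes one-fifth of ₹7,250,000 = ₹1,450,000. The remaining ₹5,800,000 passes to the descendants.
The descendants' portion (₹5,800,000) is divided into 5 shares of ₹1,160,000: Carmen and Kerensa each take ₹1,160,000; Joaquin's ₹1,160,000 share passes to Joaquin's issue; Chioma's ₹1,160,000 share passes to Chioma's issue; Declan's ₹1,160,000 share passes to Declan's issue.
Joaquin's share (₹1,160,000) is divided into 2 shares of ₹580,000: Wiremu and Qadir each take ₹580,000.
Chioma's share (₹1,160,000) passes entirely to Yusuf.
Declan's share (₹1,160,000) is divided into 2 shares of ₹580,000: Uma and Miko each take ₹580,000.

Quilla: ₹1,450,000; Wiremu: ₹580,000; Qadir: ₹580,000; Carmen: ₹1,160,000; Yusuf: ₹1,160,000; Kerensa: ₹1,160,000; Uma: ₹580,000; Miko: ₹580,000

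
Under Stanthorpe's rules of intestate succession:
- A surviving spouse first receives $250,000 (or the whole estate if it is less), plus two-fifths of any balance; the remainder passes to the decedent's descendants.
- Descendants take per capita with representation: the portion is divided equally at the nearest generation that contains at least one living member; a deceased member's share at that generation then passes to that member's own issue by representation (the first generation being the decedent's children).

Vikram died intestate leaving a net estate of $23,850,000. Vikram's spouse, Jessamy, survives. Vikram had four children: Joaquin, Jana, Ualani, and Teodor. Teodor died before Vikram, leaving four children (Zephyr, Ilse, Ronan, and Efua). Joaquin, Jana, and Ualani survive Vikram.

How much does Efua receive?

Jessamy first takes $250,000, leaving a balance of $23,600,000. Jessamy then takes two-fifths of the balance ($9,440,000), for a total of $9,690,000. The remaining $14,160,000 passes to the descendants.
The descendants' portion ($14,160,000) is divided into 4 shares of $3,540,000: Joaquin, Jana, and Ualani each take $3,540,000; Teodor's $3,540,000 share passes to Teodor's issue.
Teodor's share ($3,540,000) is divided into 4 shares of $885,000: Zephyr, Ilse, Ronan, and Efua each take $885,000.

Efua receives $885,000.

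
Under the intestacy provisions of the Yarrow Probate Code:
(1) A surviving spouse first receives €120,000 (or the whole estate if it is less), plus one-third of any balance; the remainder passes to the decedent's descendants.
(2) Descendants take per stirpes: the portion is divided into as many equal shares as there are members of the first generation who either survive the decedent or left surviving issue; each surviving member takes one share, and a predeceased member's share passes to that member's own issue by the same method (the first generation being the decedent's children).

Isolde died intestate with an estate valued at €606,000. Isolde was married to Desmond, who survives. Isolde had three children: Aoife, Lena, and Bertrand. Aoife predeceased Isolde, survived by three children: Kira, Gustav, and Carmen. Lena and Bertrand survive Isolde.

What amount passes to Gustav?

Desmond first takes €120,000, leaving a balance of €486,000. Desmond then takes one-third of the balance (€162,000), for a total of €282,000. The remaining €324,000 passes to the descendants.
The descendants' portion (€324,000) is divided into 3 shares of €108,000: Lena and Bertrand each take €108,000; Aoife's €108,000 share passes to Aoife's issue.
Aoife's share (€108,000) is divided into 3 shares of €36,000: Kira, Gustav, and Carmen each take €36,000.

Gustav receives €36,000.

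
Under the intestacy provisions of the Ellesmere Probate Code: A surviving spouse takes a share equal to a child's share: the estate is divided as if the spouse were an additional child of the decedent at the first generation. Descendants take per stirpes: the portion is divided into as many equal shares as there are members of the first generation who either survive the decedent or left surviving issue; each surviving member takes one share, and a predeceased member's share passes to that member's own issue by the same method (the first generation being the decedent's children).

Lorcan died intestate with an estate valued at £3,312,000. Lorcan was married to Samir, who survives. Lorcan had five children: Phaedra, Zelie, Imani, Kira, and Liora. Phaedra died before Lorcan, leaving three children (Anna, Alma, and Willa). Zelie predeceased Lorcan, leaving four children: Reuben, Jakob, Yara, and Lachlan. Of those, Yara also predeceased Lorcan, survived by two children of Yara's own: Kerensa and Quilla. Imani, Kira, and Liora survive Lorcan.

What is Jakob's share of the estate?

Jakob receives £138,000.

The spouse counts as an additional share at the children's level, so there are 6 primary shares of £552,000. Samir takes one such share (£552,000).
The children's combined portion (£2,760,000) is divided into 5 shares of £552,000: Imani, Kira, and Liora each take £552,000; Phaedra's £552,000 share passes to Phaedra's issue; Zelie's £552,000 share passes to Zelie's issue.
Phaedra's share (£552,000) is divided into 3 shares of £184,000: Anna, Alma, and Willa each take £184,000.
Zelie's share (£552,000) is divided into 4 shares of £138,000: Reuben, Jakob, and Lachlan each take £138,000; Yara's £138,000 share passes to Yara's issue.
Yara's share (£138,000) is divided into 2 shares of £69,000: Kerensa and Quilla each take £69,000.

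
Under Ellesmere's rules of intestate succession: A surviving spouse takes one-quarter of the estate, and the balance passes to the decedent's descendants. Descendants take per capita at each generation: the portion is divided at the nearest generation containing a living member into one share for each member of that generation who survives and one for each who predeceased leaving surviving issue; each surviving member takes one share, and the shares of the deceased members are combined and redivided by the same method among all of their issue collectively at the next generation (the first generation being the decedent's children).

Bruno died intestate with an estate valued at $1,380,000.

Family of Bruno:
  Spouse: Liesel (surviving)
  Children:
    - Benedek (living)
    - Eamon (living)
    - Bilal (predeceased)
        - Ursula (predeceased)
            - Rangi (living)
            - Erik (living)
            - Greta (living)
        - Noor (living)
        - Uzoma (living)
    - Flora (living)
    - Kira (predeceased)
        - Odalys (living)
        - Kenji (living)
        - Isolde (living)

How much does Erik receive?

Erik receives $23,000.

Liesel takes one-quarter of $1,380,000 = $345,000. The remaining $1,035,000 passes to the descendants.
The descendants' portion ($1,035,000) is divided at the children's generation into 5 shares of $207,000. Benedek, Eamon, and Flora each take $207,000. The 2 shares of the deceased (Bilal and Kira) are combined into a pool of $414,000.
That pool ($414,000) is divided at the grandchildren's generation into 6 shares of $69,000. Noor, Uzoma, Odalys, Kenji, and Isolde each take $69,000. The remaining share for the deceased Ursula ($69,000) is carried to the next generation.
That pool ($69,000) is divided at the great-grandchildren's generation equally among Rangi, Erik, and Greta: $23,000 each.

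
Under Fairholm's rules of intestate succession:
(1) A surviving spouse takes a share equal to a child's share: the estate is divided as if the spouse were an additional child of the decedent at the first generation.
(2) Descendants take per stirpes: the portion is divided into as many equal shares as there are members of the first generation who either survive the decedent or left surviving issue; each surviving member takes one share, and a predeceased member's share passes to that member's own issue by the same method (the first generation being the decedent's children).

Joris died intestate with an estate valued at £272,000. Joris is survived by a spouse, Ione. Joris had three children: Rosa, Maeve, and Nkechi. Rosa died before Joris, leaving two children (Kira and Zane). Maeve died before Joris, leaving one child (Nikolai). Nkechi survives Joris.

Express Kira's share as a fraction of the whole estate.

Kira receives 1/8 of the estate.

The spouse counts as an additional share at the children's level, so there are 4 primary shares of £68,000. Ione takes one such share (£68,000).
The children's combined portion (£204,000) is divided into 3 shares of £68,000: Nkechi takes £68,000; Rosa's £68,000 share passes to Rosa's issue; Maeve's £68,000 share passes to Maeve's issue.
Rosa's share (£68,000) is divided into 2 shares of £34,000: Kira and Zane each take £34,000.
Maeve's share (£68,000) passes entirely to Nikolai.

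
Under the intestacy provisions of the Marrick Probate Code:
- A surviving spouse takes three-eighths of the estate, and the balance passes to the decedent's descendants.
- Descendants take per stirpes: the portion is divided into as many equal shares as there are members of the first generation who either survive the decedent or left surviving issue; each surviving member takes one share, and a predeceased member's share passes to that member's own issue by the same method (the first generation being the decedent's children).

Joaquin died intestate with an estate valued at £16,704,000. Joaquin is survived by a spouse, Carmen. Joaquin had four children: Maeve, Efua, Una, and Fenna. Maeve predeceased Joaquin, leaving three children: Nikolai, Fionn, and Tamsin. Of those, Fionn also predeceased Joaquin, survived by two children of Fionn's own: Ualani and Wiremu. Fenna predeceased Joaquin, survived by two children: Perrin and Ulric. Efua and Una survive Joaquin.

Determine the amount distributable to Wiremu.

Carmen takes three-eighths of £16,704,000 = £6,264,000. The remaining £10,440,000 passes to the descendants.
The descendants' portion (£10,440,000) is divided into 4 shares of £2,610,000: Efua and Una each take £2,610,000; Maeve's £2,610,000 share passes to Maeve's issue; Fenna's £2,610,000 share passes to Fenna's issue.
Maeve's share (£2,610,000) is divided into 3 shares of £870,000: Nikolai and Tamsin each take £870,000; Fionn's £870,000 share passes to Fionn's issue.
Fionn's share (£870,000) is divided into 2 shares of £435,000: Ualani and Wiremu each take £435,000.
Fenna's share (£2,610,000) is divided into 2 shares of £1,305,000: Perrin and Ulric each take £1,305,000.

Wiremu receives £435,000.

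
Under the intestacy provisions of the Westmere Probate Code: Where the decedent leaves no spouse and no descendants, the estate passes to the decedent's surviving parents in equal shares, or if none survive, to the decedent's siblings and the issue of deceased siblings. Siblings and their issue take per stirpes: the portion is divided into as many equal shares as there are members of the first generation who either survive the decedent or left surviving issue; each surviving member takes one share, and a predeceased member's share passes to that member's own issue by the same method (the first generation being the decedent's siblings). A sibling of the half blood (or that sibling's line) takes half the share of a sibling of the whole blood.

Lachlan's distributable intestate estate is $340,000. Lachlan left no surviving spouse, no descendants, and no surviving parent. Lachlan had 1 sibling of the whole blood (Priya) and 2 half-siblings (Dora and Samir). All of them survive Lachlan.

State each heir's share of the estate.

Priya: $170,000; Dora: $85,000; Samir: $85,000

The entire $340,000 passes to the siblings and their issue.
Counting each half-blood sibling's line as half a unit, there are 2 units in $340,000, so one unit is $170,000. Whole-blood lines (Priya) take $170,000 each; half-blood lines (Dora and Samir) take $85,000 each.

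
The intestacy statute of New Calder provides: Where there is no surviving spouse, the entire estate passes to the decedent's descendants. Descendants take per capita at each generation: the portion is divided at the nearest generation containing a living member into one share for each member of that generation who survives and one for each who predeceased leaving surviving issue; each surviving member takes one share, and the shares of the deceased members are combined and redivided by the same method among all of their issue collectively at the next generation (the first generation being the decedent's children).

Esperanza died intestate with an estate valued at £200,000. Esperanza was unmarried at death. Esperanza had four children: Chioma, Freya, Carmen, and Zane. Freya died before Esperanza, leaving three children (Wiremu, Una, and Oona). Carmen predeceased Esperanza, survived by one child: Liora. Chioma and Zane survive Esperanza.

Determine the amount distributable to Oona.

The entire £200,000 passes to the descendants.
That amount (£200,000) is divided at the children's generation into 4 shares of £50,000. Chioma and Zane each take £50,000. The 2 shares of the deceased (Freya and Carmen) are combined into a pool of £100,000.
That pool (£100,000) is divided at the grandchildren's generation equally among Wiremu, Una, Oona, and Liora: £25,000 each.

Oona receives £25,000.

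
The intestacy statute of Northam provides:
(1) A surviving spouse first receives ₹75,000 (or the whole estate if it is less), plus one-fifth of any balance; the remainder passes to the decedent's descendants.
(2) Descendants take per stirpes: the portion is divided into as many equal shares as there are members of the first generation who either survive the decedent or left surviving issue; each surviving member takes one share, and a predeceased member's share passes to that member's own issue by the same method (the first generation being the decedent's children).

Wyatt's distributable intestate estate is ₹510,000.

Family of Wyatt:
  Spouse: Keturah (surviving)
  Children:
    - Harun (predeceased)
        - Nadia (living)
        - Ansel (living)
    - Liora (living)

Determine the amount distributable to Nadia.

Keturah first takes ₹75,000, leaving a balance of ₹435,000. Keturah then takes one-fifth of the balance (₹87,000), for a total of ₹162,000. The remaining ₹348,000 passes to the descendants.
The descendants' portion (₹348,000) is divided into 2 shares of ₹174,000: Liora takes ₹174,000; Harun's ₹174,000 share passes to Harun's issue.
Harun's share (₹174,000) is divided into 2 shares of ₹87,000: Nadia and Ansel each take ₹87,000.

Nadia receives ₹87,000.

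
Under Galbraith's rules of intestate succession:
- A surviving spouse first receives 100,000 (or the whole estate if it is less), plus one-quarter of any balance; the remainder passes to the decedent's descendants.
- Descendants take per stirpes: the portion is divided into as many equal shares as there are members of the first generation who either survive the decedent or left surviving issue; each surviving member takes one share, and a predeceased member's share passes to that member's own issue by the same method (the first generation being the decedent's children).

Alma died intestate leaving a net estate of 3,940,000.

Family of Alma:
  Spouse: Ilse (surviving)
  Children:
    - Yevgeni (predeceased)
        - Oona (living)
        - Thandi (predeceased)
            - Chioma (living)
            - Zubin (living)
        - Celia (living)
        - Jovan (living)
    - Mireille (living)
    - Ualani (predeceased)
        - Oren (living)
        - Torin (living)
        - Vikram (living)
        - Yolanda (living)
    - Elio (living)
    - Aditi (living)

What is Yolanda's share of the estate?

Ilse first takes 100,000, leaving a balance of 3,840,000. Ilse then takes one-quarter of the balance (960,000), for a total of 1,060,000. The remaining 2,880,000 passes to the descendants.
The descendants' portion (2,880,000) is divided into 5 shares of 576,000: Mireille, Elio, and Aditi each take 576,000; Yevgeni's 576,000 share passes to Yevgeni's issue; Ualani's 576,000 share passes to Ualani's issue.
Yevgeni's share (576,000) is divided into 4 shares of 144,000: Oona, Celia, and Jovan each take 144,000; Thandi's 144,000 share passes to Thandi's issue.
Thandi's share (144,000) is divided into 2 shares of 72,000: Chioma and Zubin each take 72,000.
Ualani's share (576,000) is divided into 4 shares of 144,000: Oren, Torin, Vikram, and Yolanda each take 144,000.

Yolanda receives 144,000.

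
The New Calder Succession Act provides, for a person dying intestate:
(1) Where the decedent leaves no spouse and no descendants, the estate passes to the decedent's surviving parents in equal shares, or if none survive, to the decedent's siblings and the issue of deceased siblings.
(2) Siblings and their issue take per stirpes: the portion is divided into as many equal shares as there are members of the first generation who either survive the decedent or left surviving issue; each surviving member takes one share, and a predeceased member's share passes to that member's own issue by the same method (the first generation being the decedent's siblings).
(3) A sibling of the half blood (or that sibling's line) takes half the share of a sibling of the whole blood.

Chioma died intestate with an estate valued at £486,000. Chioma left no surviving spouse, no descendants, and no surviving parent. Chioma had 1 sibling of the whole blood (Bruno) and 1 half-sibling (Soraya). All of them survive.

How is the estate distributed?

The entire £486,000 passes to the siblings and their issue.
Counting each half-blood sibling's line as half a unit, there are 3/2 units in £486,000, so one unit is £324,000. Whole-blood lines (Bruno) take £324,000 each; half-blood lines (Soraya) take £162,000 each.

Bruno: £324,000; Soraya: £162,000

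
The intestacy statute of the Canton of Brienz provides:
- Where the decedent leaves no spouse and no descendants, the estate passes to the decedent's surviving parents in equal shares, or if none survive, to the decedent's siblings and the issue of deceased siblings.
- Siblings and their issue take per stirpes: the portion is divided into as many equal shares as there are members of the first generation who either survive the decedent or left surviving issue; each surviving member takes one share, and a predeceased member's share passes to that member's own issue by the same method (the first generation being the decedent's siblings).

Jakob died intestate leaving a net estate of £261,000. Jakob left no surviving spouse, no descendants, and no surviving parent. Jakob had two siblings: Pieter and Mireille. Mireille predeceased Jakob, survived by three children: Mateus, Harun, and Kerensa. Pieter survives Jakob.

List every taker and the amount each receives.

The entire £261,000 passes to the siblings and their issue.
That amount (£261,000) is divided into 2 shares of £130,500: Pieter takes £130,500; Mireille's £130,500 share passes to Mireille's issue.
Mireille's share (£130,500) is divided into 3 shares of £43,500: Mateus, Harun, and Kerensa each take £43,500.

Pieter: £130,500; Mateus: £43,500; Harun: £43,500; Kerensa: £43,500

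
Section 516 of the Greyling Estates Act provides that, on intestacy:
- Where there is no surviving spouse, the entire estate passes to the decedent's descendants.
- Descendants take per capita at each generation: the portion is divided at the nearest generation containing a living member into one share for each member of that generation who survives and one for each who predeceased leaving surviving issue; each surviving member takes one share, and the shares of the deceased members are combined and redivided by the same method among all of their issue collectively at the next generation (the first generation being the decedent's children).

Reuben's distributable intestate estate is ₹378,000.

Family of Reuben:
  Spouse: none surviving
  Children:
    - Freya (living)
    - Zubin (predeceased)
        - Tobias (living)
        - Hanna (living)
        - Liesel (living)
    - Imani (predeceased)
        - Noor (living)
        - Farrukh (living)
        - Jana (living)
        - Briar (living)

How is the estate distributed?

Freya: ₹126,000; Tobias: ₹36,000; Hanna: ₹36,000; Liesel: ₹36,000; Noor: ₹36,000; Farrukh: ₹36,000; Jana: ₹36,000; Briar: ₹36,000

The entire ₹378,000 passes to the descendants.
That amount (₹378,000) is divided at the children's generation into 3 shares of ₹126,000. Freya takes ₹126,000. The 2 shares of the deceased (Zubin and Imani) are combined into a pool of ₹252,000.
That pool (₹252,000) is divided at the grandchildren's generation equally among Tobias, Hanna, Liesel, Noor, Farrukh, Jana, and Briar: ₹36,000 each.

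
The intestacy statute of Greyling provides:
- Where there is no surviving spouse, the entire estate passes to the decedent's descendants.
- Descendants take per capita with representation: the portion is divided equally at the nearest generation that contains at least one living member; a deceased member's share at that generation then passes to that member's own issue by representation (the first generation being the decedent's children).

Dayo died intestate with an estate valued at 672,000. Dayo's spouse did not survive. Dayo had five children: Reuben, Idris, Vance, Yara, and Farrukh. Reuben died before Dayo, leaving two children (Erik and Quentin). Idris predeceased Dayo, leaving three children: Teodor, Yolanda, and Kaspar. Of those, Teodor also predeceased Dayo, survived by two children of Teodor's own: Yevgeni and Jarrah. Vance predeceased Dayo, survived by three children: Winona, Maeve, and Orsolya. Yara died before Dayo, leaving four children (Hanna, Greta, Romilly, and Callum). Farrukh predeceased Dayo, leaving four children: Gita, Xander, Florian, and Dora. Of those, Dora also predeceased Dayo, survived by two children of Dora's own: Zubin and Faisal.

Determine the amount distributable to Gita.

The entire 672,000 passes to the descendants.
No child survives, so the initial division is made at the grandchildren's generation.
That amount (672,000) is divided into 16 shares of 42,000: Erik, Quentin, Yolanda, Kaspar, Winona, Maeve, Orsolya, Hanna, Greta, Romilly, Callum, Gita, Xander, and Florian each take 42,000; Teodor's 42,000 share passes to Teodor's issue; Dora's 42,000 share passes to Dora's issue.
Teodor's share (42,000) is divided into 2 shares of 21,000: Yevgeni and Jarrah each take 21,000.
Dora's share (42,000) is divided into 2 shares of 21,000: Zubin and Faisal each take 21,000.

Gita receives 42,000.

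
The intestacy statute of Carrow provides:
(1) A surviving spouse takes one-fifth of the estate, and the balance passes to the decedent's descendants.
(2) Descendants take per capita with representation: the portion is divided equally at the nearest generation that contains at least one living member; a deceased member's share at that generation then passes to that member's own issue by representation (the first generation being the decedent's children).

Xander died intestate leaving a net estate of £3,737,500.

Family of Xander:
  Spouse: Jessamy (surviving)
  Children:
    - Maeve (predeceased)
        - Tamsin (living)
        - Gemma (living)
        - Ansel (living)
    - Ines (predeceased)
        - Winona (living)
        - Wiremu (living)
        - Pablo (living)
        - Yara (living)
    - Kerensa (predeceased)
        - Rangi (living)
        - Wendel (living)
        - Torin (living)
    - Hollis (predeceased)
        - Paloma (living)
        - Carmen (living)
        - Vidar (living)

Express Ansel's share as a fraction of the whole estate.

Ansel receives 4/65 of the estate.

Jessamy takes one-fifth of £3,737,500 = £747,500. The remaining £2,990,000 passes to the descendants.
No child survives, so the initial division is made at the grandchildren's generation.
The descendants' portion (£2,990,000) is divided into 13 shares of £230,000: Tamsin, Gemma, Ansel, Winona, Wiremu, Pablo, Yara, Rangi, Wendel, Torin, Paloma, Carmen, and Vidar each take £230,000.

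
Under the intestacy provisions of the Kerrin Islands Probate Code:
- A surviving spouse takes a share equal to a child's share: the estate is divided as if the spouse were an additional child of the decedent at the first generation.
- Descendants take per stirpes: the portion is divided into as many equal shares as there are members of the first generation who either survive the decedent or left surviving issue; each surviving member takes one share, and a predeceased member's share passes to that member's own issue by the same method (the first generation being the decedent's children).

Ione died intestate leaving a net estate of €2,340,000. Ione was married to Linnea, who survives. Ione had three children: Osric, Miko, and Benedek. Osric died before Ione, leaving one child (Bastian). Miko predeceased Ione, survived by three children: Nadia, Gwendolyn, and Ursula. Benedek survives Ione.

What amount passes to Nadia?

The spouse counts as an additional share at the children's level, so there are 4 primary shares of €585,000. Linnea takes one such share (€585,000).
The children's combined portion (€1,755,000) is divided into 3 shares of €585,000: Benedek takes €585,000; Osric's €585,000 share passes to Osric's issue; Miko's €585,000 share passes to Miko's issue.
Osric's share (€585,000) passes entirely to Bastian.
Miko's share (€585,000) is divided into 3 shares of €195,000: Nadia, Gwendolyn, and Ursula each take €195,000.

Nadia receives €195,000.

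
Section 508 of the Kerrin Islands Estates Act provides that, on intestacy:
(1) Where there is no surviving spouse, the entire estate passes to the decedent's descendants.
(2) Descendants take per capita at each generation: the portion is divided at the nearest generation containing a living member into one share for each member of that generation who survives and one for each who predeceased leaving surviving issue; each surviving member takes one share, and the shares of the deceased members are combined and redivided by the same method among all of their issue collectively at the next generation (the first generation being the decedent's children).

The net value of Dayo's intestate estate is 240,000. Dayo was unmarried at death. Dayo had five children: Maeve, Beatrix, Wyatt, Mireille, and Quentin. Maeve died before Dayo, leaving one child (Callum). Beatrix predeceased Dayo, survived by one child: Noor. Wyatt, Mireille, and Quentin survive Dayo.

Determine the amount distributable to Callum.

The entire 240,000 passes to the descendants.
That amount (240,000) is divided at the children's generation into 5 shares of 48,000. Wyatt, Mireille, and Quentin each take 48,000. The 2 shares of the deceased (Maeve and Beatrix) are combined into a pool of 96,000.
That pool (96,000) is divided at the grandchildren's generation equally among Callum and Noor: 48,000 each.

Callum receives 48,000.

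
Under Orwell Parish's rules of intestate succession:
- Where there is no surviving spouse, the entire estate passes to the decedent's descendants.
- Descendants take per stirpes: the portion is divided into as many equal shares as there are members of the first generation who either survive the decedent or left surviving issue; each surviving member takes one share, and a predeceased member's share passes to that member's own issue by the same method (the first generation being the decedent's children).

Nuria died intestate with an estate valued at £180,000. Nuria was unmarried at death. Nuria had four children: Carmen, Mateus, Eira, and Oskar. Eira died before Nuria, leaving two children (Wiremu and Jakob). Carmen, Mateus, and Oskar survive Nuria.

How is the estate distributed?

Carmen: £45,000; Mateus: £45,000; Wiremu: £22,500; Jakob: £22,500; Oskar: £45,000

The entire £180,000 passes to the descendants.
That amount (£180,000) is divided into 4 shares of £45,000: Carmen, Mateus, and Oskar each take £45,000; Eira's £45,000 share passes to Eira's issue.
Eira's share (£45,000) is divided into 2 shares of £22,500: Wiremu and Jakob each take £22,500.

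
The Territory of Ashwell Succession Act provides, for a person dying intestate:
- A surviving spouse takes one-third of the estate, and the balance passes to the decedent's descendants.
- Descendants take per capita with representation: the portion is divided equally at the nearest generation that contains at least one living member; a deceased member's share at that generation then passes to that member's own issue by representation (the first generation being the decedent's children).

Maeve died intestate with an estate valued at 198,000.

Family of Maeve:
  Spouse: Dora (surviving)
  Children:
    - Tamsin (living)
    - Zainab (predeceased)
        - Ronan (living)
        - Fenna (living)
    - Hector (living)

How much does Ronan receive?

Ronan receives 22,000.

Dora takes one-third of 198,000 = 66,000. The remaining 132,000 passes to the descendants.
The descendants' portion (132,000) is divided into 3 shares of 44,000: Tamsin and Hector each take 44,000; Zainab's 44,000 share passes to Zainab's issue.
Zainab's share (44,000) is divided into 2 shares of 22,000: Ronan and Fenna each take 22,000.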